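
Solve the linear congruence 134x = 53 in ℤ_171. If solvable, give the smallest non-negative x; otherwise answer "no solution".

91

First find gcd(134, 171):
171 = 1×134 + 37
134 = 3×37 + 23
37 = 1×23 + 14
23 = 1×14 + 9
14 = 1×9 + 5
9 = 1×5 + 4
5 = 1×4 + 1
4 = 4×1 + 0
gcd = 1, so a unique solution mod 171 exists.
Back-substitute for the Bézout coefficients:
1 = 5 − 4
1 = −9 + 2·5
1 = 2·14 − 3·9
1 = −3·23 + 5·14
1 = 5·37 − 8·23
1 = −8·134 + 29·37
1 = 29·171 − 37·134
So 134·(-37) ≡ 1 (mod 171), giving 134⁻¹ ≡ 134.
x ≡ 134⁻¹·53 ≡ 134·53 ≡ 91 (mod 171).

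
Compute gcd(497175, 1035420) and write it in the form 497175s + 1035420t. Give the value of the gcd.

15

Apply Euclid's algorithm to 1035420 and 497175:
1035420 = 2·497175 + 41070
497175 = 12·41070 + 4335
41070 = 9·4335 + 2055
4335 = 2·2055 + 225
2055 = 9·225 + 30
225 = 7·30 + 15
30 = 2·15 + 0
gcd(497175, 1035420) = 15.
Express as a combination:
15 = 225 − 7·30
15 = −7·2055 + 64·225
15 = 64·4335 − 135·2055
15 = −135·41070 + 1279·4335
15 = 1279·497175 − 15483·41070
15 = −15483·1035420 + 32245·497175
So 15 = (-15483)·1035420 + (32245)·497175.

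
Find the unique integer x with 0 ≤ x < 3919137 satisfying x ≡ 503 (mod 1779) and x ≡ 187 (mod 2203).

3366371

Write x = 503 + 1779·k. Then 1779·k ≡ 187 − 503 ≡ 1887 (mod 2203).
Need 1779⁻¹ mod 2203. Extended Euclid on (2203, 1779):
2203 = 1*1779 + 424
1779 = 4*424 + 83
424 = 5*83 + 9
83 = 9*9 + 2
9 = 4*2 + 1
2 = 2*1 + 0
Back-substitute:
1 = 9 − 4·2
1 = −4·83 + 37·9
1 = 37·424 − 189·83
1 = −189·1779 + 793·424
1 = 793·2203 − 982·1779
1779⁻¹ ≡ 1221 (mod 2203), so k ≡ 1221·1887 ≡ 1892 (mod 2203).
x = 503 + 1779·1892 = 3366371.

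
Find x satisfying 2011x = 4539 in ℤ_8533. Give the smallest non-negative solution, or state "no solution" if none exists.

3575

First find gcd(2011, 8533):
8533 = 4·2011 + 489
2011 = 4·489 + 55
489 = 8·55 + 49
55 = 1·49 + 6
49 = 8·6 + 1
6 = 6·1 + 0
gcd = 1, so a unique solution mod 8533 exists.
Back-substitute for the Bézout coefficients:
1 = 49 − 8·6
1 = −8·55 + 9·49
1 = 9·489 − 80·55
1 = −80·2011 + 329·489
1 = 329·8533 − 1396·2011
So 2011·(-1396) ≡ 1 (mod 8533), giving 2011⁻¹ ≡ 7137.
x ≡ 2011⁻¹·4539 ≡ 7137·4539 ≡ 3575 (mod 8533).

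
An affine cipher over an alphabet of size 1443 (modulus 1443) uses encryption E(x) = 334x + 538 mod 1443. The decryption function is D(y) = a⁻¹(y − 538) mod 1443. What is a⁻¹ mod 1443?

Extended Euclidean algorithm:
1443 = 4×334 + 107
334 = 3×107 + 13
107 = 8×13 + 3
13 = 4×3 + 1
3 = 3×1 + 0
Since gcd(334, 1443) = 1, back-substitute to write 1 as a combination:
1 = 13 − 4·3
1 = −4·107 + 33·13
1 = 33·334 − 103·107
1 = −103·1443 + 445·334
So 334·445 ≡ 1 (mod 1443).

445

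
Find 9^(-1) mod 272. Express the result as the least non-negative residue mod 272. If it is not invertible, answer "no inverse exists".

Run Euclid on (272, 9):
272 = 30*9 + 2
9 = 4*2 + 1
2 = 2*1 + 0
Since gcd(9, 272) = 1, back-substitute to write 1 as a combination:
1 = 9 − 4·2
1 = −4·272 + 121·9
So 9·121 ≡ 1 (mod 272).

121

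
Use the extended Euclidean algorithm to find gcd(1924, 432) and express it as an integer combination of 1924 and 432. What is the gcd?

4

Euclidean algorithm:
1924 = 4·432 + 196
432 = 2·196 + 40
196 = 4·40 + 36
40 = 1·36 + 4
36 = 9·4 + 0
gcd(1924, 432) = 4.
Working backward:
4 = 40 − 36
4 = −196 + 5·40
4 = 5·432 − 11·196
4 = −11·1924 + 49·432
So 4 = (-11)·1924 + (49)·432.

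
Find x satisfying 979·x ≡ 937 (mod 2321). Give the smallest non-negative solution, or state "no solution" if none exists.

no solution

gcd(979, 2321):
2321 = 2·979 + 363
979 = 2·363 + 253
363 = 1·253 + 110
253 = 2·110 + 33
110 = 3·33 + 11
33 = 3·11 + 0
gcd = 11, but 11 ∤ 937, so the congruence has no solution.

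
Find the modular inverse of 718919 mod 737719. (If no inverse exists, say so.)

214998

gcd(737719, 718919) by repeated division:
737719 = 1*718919 + 18800
718919 = 38*18800 + 4519
18800 = 4*4519 + 724
4519 = 6*724 + 175
724 = 4*175 + 24
175 = 7*24 + 7
24 = 3*7 + 3
7 = 2*3 + 1
3 = 3*1 + 0
gcd = 1, so the inverse exists. Back-substitute:
1 = 7 − 2·3
1 = −2·24 + 7·7
1 = 7·175 − 51·24
1 = −51·724 + 211·175
1 = 211·4519 − 1317·724
1 = −1317·18800 + 5479·4519
1 = 5479·718919 − 209519·18800
1 = −209519·737719 + 214998·718919
So 718919·214998 ≡ 1 (mod 737719).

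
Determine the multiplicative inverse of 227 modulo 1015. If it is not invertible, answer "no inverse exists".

gcd(1015, 227) by repeated division:
1015 = 4·227 + 107
227 = 2·107 + 13
107 = 8·13 + 3
13 = 4·3 + 1
3 = 3·1 + 0
The gcd is 1. Working backward:
1 = 13 − 4·3
1 = −4·107 + 33·13
1 = 33·227 − 70·107
1 = −70·1015 + 313·227
So 227·313 ≡ 1 (mod 1015).

313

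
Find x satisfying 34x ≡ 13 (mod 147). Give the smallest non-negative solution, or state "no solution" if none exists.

First find gcd(34, 147):
147 = 4·34 + 11
34 = 3·11 + 1
11 = 11·1 + 0
gcd = 1, so a unique solution mod 147 exists.
Back-substitute for the Bézout coefficients:
1 = 34 − 3·11
1 = −3·147 + 13·34
So 34·(13) ≡ 1 (mod 147), giving 34⁻¹ ≡ 13.
x ≡ 34⁻¹·13 ≡ 13·13 ≡ 22 (mod 147).

22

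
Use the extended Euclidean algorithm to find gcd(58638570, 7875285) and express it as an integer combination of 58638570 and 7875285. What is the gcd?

Apply Euclid's algorithm to 58638570 and 7875285:
58638570 = 7*7875285 + 3511575
7875285 = 2*3511575 + 852135
3511575 = 4*852135 + 103035
852135 = 8*103035 + 27855
103035 = 3*27855 + 19470
27855 = 1*19470 + 8385
19470 = 2*8385 + 2700
8385 = 3*2700 + 285
2700 = 9*285 + 135
285 = 2*135 + 15
135 = 9*15 + 0
gcd(58638570, 7875285) = 15.
Express as a combination:
15 = 285 − 2·135
15 = −2·2700 + 19·285
15 = 19·8385 − 59·2700
15 = −59·19470 + 137·8385
15 = 137·27855 − 196·19470
15 = −196·103035 + 725·27855
15 = 725·852135 − 5996·103035
15 = −5996·3511575 + 24709·852135
15 = 24709·7875285 − 55414·3511575
15 = −55414·58638570 + 412607·7875285
So 15 = (-55414)·58638570 + (412607)·7875285.

15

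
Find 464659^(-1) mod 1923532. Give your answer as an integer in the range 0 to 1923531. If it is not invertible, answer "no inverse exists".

no inverse exists

Euclidean algorithm on 1923532, 464659:
1923532 = 4·464659 + 64896
464659 = 7·64896 + 10387
64896 = 6·10387 + 2574
10387 = 4·2574 + 91
2574 = 28·91 + 26
91 = 3·26 + 13
26 = 2·13 + 0
Since gcd = 13 > 1, 464659 is not a unit mod 1923532.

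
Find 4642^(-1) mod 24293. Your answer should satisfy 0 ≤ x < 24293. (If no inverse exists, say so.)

18259

Run Euclid on (24293, 4642):
24293 = 5×4642 + 1083
4642 = 4×1083 + 310
1083 = 3×310 + 153
310 = 2×153 + 4
153 = 38×4 + 1
4 = 4×1 + 0
gcd = 1, so the inverse exists. Back-substitute:
1 = 153 − 38·4
1 = −38·310 + 77·153
1 = 77·1083 − 269·310
1 = −269·4642 + 1153·1083
1 = 1153·24293 − 6034·4642
Thus 4642·(-6034) ≡ 1 (mod 24293); reducing, -6034 mod 24293 = 18259.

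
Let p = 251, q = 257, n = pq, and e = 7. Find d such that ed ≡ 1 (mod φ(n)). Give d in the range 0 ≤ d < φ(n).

9143

φ(n) = (p−1)(q−1) = 250·256 = 64000.
Need d with 7·d ≡ 1 (mod 64000). Apply the extended Euclidean algorithm:
64000 = 9142·7 + 6
7 = 1·6 + 1
6 = 6·1 + 0
Back-substitute:
1 = 7 − 6
1 = −64000 + 9143·7
So 7·9143 ≡ 1 (mod 64000), hence d = 9143.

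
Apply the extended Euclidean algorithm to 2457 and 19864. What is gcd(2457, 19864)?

Repeated division:
19864 = 8×2457 + 208
2457 = 11×208 + 169
208 = 1×169 + 39
169 = 4×39 + 13
39 = 3×13 + 0
gcd(2457, 19864) = 13.
Express as a combination:
13 = 169 − 4·39
13 = −4·208 + 5·169
13 = 5·2457 − 59·208
13 = −59·19864 + 477·2457
So 13 = (-59)·19864 + (477)·2457.

13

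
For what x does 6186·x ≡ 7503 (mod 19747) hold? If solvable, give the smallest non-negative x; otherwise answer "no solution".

First find gcd(6186, 19747):
19747 = 3·6186 + 1189
6186 = 5·1189 + 241
1189 = 4·241 + 225
241 = 1·225 + 16
225 = 14·16 + 1
16 = 16·1 + 0
gcd = 1, so a unique solution mod 19747 exists.
Back-substitute for the Bézout coefficients:
1 = 225 − 14·16
1 = −14·241 + 15·225
1 = 15·1189 − 74·241
1 = −74·6186 + 385·1189
1 = 385·19747 − 1229·6186
So 6186·(-1229) ≡ 1 (mod 19747), giving 6186⁻¹ ≡ 18518.
x ≡ 6186⁻¹·7503 ≡ 18518·7503 ≡ 662 (mod 19747).

662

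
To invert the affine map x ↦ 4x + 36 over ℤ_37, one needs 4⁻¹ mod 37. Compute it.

gcd(37, 4) by repeated division:
37 = 9*4 + 1
4 = 4*1 + 0
Since gcd(4, 37) = 1, back-substitute to write 1 as a combination:
1 = 37 − 9·4
Thus 4·(-9) ≡ 1 (mod 37); reducing, -9 mod 37 = 28.

28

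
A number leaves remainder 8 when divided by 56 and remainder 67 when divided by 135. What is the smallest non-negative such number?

6952

Write x = 8 + 56·k. Then 56·k ≡ 67 − 8 ≡ 59 (mod 135).
Need 56⁻¹ mod 135. Extended Euclid on (135, 56):
135 = 2·56 + 23
56 = 2·23 + 10
23 = 2·10 + 3
10 = 3·3 + 1
3 = 3·1 + 0
Back-substitute:
1 = 10 − 3·3
1 = −3·23 + 7·10
1 = 7·56 − 17·23
1 = −17·135 + 41·56
56⁻¹ ≡ 41 (mod 135), so k ≡ 41·59 ≡ 124 (mod 135).
x = 8 + 56·124 = 6952.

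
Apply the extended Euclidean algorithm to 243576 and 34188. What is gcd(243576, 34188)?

12

Repeated division:
243576 = 7·34188 + 4260
34188 = 8·4260 + 108
4260 = 39·108 + 48
108 = 2·48 + 12
48 = 4·12 + 0
gcd(243576, 34188) = 12.
Back-substituting:
12 = 108 − 2·48
12 = −2·4260 + 79·108
12 = 79·34188 − 634·4260
12 = −634·243576 + 4517·34188
So 12 = (-634)·243576 + (4517)·34188.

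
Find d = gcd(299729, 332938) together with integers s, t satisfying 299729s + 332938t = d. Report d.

Euclidean algorithm:
332938 = 1×299729 + 33209
299729 = 9×33209 + 848
33209 = 39×848 + 137
848 = 6×137 + 26
137 = 5×26 + 7
26 = 3×7 + 5
7 = 1×5 + 2
5 = 2×2 + 1
2 = 2×1 + 0
gcd(299729, 332938) = 1.
Working backward:
1 = 5 − 2·2
1 = −2·7 + 3·5
1 = 3·26 − 11·7
1 = −11·137 + 58·26
1 = 58·848 − 359·137
1 = −359·33209 + 14059·848
1 = 14059·299729 − 126890·33209
1 = −126890·332938 + 140949·299729
So 1 = (-126890)·332938 + (140949)·299729.

1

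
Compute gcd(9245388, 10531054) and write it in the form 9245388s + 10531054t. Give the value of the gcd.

Apply Euclid's algorithm to 10531054 and 9245388:
10531054 = 1·9245388 + 1285666
9245388 = 7·1285666 + 245726
1285666 = 5·245726 + 57036
245726 = 4·57036 + 17582
57036 = 3·17582 + 4290
17582 = 4·4290 + 422
4290 = 10·422 + 70
422 = 6·70 + 2
70 = 35·2 + 0
gcd(9245388, 10531054) = 2.
Working backward:
2 = 422 − 6·70
2 = −6·4290 + 61·422
2 = 61·17582 − 250·4290
2 = −250·57036 + 811·17582
2 = 811·245726 − 3494·57036
2 = −3494·1285666 + 18281·245726
2 = 18281·9245388 − 131461·1285666
2 = −131461·10531054 + 149742·9245388
So 2 = (-131461)·10531054 + (149742)·9245388.

2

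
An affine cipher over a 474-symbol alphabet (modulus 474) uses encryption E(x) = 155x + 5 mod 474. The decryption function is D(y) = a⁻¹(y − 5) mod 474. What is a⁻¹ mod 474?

gcd(474, 155) by repeated division:
474 = 3×155 + 9
155 = 17×9 + 2
9 = 4×2 + 1
2 = 2×1 + 0
gcd = 1, so the inverse exists. Back-substitute:
1 = 9 − 4·2
1 = −4·155 + 69·9
1 = 69·474 − 211·155
Hence 155⁻¹ ≡ -211 ≡ 263 (mod 474).

263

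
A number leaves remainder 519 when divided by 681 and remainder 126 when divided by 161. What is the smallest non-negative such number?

Write x = 519 + 681·k. Then 681·k ≡ 126 − 519 ≡ 90 (mod 161).
Need 681⁻¹ mod 161. Extended Euclid on (161, 37):
161 = 4×37 + 13
37 = 2×13 + 11
13 = 1×11 + 2
11 = 5×2 + 1
2 = 2×1 + 0
Back-substitute:
1 = 11 − 5·2
1 = −5·13 + 6·11
1 = 6·37 − 17·13
1 = −17·161 + 74·37
681⁻¹ ≡ 74 (mod 161), so k ≡ 74·90 ≡ 59 (mod 161).
x = 519 + 681·59 = 40698.

40698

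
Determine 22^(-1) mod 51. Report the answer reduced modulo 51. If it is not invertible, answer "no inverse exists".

7

Extended Euclidean algorithm:
51 = 2*22 + 7
22 = 3*7 + 1
7 = 7*1 + 0
The gcd is 1. Working backward:
1 = 22 − 3·7
1 = −3·51 + 7·22
So 22·7 ≡ 1 (mod 51).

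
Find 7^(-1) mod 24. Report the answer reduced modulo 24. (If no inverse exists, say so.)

gcd(24, 7) by repeated division:
24 = 3×7 + 3
7 = 2×3 + 1
3 = 3×1 + 0
gcd = 1, so the inverse exists. Back-substitute:
1 = 7 − 2·3
1 = −2·24 + 7·7
So 7·7 ≡ 1 (mod 24).

7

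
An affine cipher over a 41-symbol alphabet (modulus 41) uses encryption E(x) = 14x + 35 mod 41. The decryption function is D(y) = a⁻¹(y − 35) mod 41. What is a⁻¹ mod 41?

3

Apply the Euclidean algorithm to 41 and 14:
41 = 2*14 + 13
14 = 1*13 + 1
13 = 13*1 + 0
The gcd is 1. Working backward:
1 = 14 − 13
1 = −41 + 3·14
So 14·3 ≡ 1 (mod 41).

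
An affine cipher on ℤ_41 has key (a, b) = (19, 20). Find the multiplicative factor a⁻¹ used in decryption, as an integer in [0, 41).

13

Run Euclid on (41, 19):
41 = 2·19 + 3
19 = 6·3 + 1
3 = 3·1 + 0
The gcd is 1. Working backward:
1 = 19 − 6·3
1 = −6·41 + 13·19
So 19·13 ≡ 1 (mod 41).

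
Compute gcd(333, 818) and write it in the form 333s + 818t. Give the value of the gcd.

Euclidean algorithm:
818 = 2·333 + 152
333 = 2·152 + 29
152 = 5·29 + 7
29 = 4·7 + 1
7 = 7·1 + 0
gcd(333, 818) = 1.
Back-substituting:
1 = 29 − 4·7
1 = −4·152 + 21·29
1 = 21·333 − 46·152
1 = −46·818 + 113·333
So 1 = (-46)·818 + (113)·333.

1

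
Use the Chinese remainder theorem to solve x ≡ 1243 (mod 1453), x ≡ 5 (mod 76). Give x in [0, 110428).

Write x = 1243 + 1453·k. Then 1453·k ≡ 5 − 1243 ≡ 54 (mod 76).
Need 1453⁻¹ mod 76. Extended Euclid on (76, 9):
76 = 8×9 + 4
9 = 2×4 + 1
4 = 4×1 + 0
Back-substitute:
1 = 9 − 2·4
1 = −2·76 + 17·9
1453⁻¹ ≡ 17 (mod 76), so k ≡ 17·54 ≡ 6 (mod 76).
x = 1243 + 1453·6 = 9961.

9961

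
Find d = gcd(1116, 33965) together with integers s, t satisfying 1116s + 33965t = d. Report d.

1

Apply Euclid's algorithm to 33965 and 1116:
33965 = 30·1116 + 485
1116 = 2·485 + 146
485 = 3·146 + 47
146 = 3·47 + 5
47 = 9·5 + 2
5 = 2·2 + 1
2 = 2·1 + 0
gcd(1116, 33965) = 1.
Express as a combination:
1 = 5 − 2·2
1 = −2·47 + 19·5
1 = 19·146 − 59·47
1 = −59·485 + 196·146
1 = 196·1116 − 451·485
1 = −451·33965 + 13726·1116
So 1 = (-451)·33965 + (13726)·1116.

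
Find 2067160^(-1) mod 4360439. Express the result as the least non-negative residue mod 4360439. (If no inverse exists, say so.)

gcd(4360439, 2067160) by repeated division:
4360439 = 2*2067160 + 226119
2067160 = 9*226119 + 32089
226119 = 7*32089 + 1496
32089 = 21*1496 + 673
1496 = 2*673 + 150
673 = 4*150 + 73
150 = 2*73 + 4
73 = 18*4 + 1
4 = 4*1 + 0
Since gcd(2067160, 4360439) = 1, back-substitute to write 1 as a combination:
1 = 73 − 18·4
1 = −18·150 + 37·73
1 = 37·673 − 166·150
1 = −166·1496 + 369·673
1 = 369·32089 − 7915·1496
1 = −7915·226119 + 55774·32089
1 = 55774·2067160 − 509881·226119
1 = −509881·4360439 + 1075536·2067160
So 2067160·1075536 ≡ 1 (mod 4360439).

1075536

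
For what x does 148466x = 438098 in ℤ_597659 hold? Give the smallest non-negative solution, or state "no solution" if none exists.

136236

First find gcd(148466, 597659):
597659 = 4·148466 + 3795
148466 = 39·3795 + 461
3795 = 8·461 + 107
461 = 4·107 + 33
107 = 3·33 + 8
33 = 4·8 + 1
8 = 8·1 + 0
gcd = 1, so a unique solution mod 597659 exists.
Back-substitute for the Bézout coefficients:
1 = 33 − 4·8
1 = −4·107 + 13·33
1 = 13·461 − 56·107
1 = −56·3795 + 461·461
1 = 461·148466 − 18035·3795
1 = −18035·597659 + 72601·148466
So 148466·(72601) ≡ 1 (mod 597659), giving 148466⁻¹ ≡ 72601.
x ≡ 148466⁻¹·438098 ≡ 72601·438098 ≡ 136236 (mod 597659).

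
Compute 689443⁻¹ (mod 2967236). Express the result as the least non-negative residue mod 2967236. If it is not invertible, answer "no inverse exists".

Apply the Euclidean algorithm to 2967236 and 689443:
2967236 = 4·689443 + 209464
689443 = 3·209464 + 61051
209464 = 3·61051 + 26311
61051 = 2·26311 + 8429
26311 = 3·8429 + 1024
8429 = 8·1024 + 237
1024 = 4·237 + 76
237 = 3·76 + 9
76 = 8·9 + 4
9 = 2·4 + 1
4 = 4·1 + 0
The gcd is 1. Working backward:
1 = 9 − 2·4
1 = −2·76 + 17·9
1 = 17·237 − 53·76
1 = −53·1024 + 229·237
1 = 229·8429 − 1885·1024
1 = −1885·26311 + 5884·8429
1 = 5884·61051 − 13653·26311
1 = −13653·209464 + 46843·61051
1 = 46843·689443 − 154182·209464
1 = −154182·2967236 + 663571·689443
So 689443·663571 ≡ 1 (mod 2967236).

663571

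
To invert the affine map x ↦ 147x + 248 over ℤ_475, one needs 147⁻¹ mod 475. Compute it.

433

Apply the Euclidean algorithm to 475 and 147:
475 = 3*147 + 34
147 = 4*34 + 11
34 = 3*11 + 1
11 = 11*1 + 0
gcd = 1, so the inverse exists. Back-substitute:
1 = 34 − 3·11
1 = −3·147 + 13·34
1 = 13·475 − 42·147
Thus 147·(-42) ≡ 1 (mod 475); reducing, -42 mod 475 = 433.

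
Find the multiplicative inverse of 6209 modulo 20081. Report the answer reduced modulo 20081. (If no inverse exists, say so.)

Apply the Euclidean algorithm to 20081 and 6209:
20081 = 3·6209 + 1454
6209 = 4·1454 + 393
1454 = 3·393 + 275
393 = 1·275 + 118
275 = 2·118 + 39
118 = 3·39 + 1
39 = 39·1 + 0
gcd = 1, so the inverse exists. Back-substitute:
1 = 118 − 3·39
1 = −3·275 + 7·118
1 = 7·393 − 10·275
1 = −10·1454 + 37·393
1 = 37·6209 − 158·1454
1 = −158·20081 + 511·6209
So 6209·511 ≡ 1 (mod 20081).

511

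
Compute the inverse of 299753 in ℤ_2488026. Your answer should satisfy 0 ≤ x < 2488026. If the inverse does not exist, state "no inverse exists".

gcd(2488026, 299753) by repeated division:
2488026 = 8*299753 + 90002
299753 = 3*90002 + 29747
90002 = 3*29747 + 761
29747 = 39*761 + 68
761 = 11*68 + 13
68 = 5*13 + 3
13 = 4*3 + 1
3 = 3*1 + 0
Since gcd(299753, 2488026) = 1, back-substitute to write 1 as a combination:
1 = 13 − 4·3
1 = −4·68 + 21·13
1 = 21·761 − 235·68
1 = −235·29747 + 9186·761
1 = 9186·90002 − 27793·29747
1 = −27793·299753 + 92565·90002
1 = 92565·2488026 − 768313·299753
So 299753·(-768313) ≡ 1 (mod 2488026), and -768313 ≡ 1719713 (mod 2488026).

1719713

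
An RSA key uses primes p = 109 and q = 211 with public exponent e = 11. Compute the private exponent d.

φ(n) = (p−1)(q−1) = 108·210 = 22680.
Need d with 11·d ≡ 1 (mod 22680). Apply the extended Euclidean algorithm:
22680 = 2061×11 + 9
11 = 1×9 + 2
9 = 4×2 + 1
2 = 2×1 + 0
Back-substitute:
1 = 9 − 4·2
1 = −4·11 + 5·9
1 = 5·22680 − 10309·11
So 11·(-10309) ≡ 1 (mod 22680), hence d ≡ -10309 ≡ 12371 (mod 22680).

12371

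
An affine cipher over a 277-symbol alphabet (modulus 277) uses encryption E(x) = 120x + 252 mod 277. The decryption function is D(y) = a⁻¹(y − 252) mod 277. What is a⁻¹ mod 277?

247

gcd(277, 120) by repeated division:
277 = 2×120 + 37
120 = 3×37 + 9
37 = 4×9 + 1
9 = 9×1 + 0
gcd = 1, so the inverse exists. Back-substitute:
1 = 37 − 4·9
1 = −4·120 + 13·37
1 = 13·277 − 30·120
Thus 120·(-30) ≡ 1 (mod 277); reducing, -30 mod 277 = 247.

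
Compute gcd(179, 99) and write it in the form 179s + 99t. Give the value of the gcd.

1

Euclidean algorithm:
179 = 1·99 + 80
99 = 1·80 + 19
80 = 4·19 + 4
19 = 4·4 + 3
4 = 1·3 + 1
3 = 3·1 + 0
gcd(179, 99) = 1.
Working backward:
1 = 4 − 3
1 = −19 + 5·4
1 = 5·80 − 21·19
1 = −21·99 + 26·80
1 = 26·179 − 47·99
So 1 = (26)·179 + (-47)·99.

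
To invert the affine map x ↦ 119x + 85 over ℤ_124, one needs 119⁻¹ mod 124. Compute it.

99

Run Euclid on (124, 119):
124 = 1*119 + 5
119 = 23*5 + 4
5 = 1*4 + 1
4 = 4*1 + 0
The gcd is 1. Working backward:
1 = 5 − 4
1 = −119 + 24·5
1 = 24·124 − 25·119
So 119·(-25) ≡ 1 (mod 124), and -25 ≡ 99 (mod 124).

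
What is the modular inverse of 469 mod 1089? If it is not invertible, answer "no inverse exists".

613

Run Euclid on (1089, 469):
1089 = 2·469 + 151
469 = 3·151 + 16
151 = 9·16 + 7
16 = 2·7 + 2
7 = 3·2 + 1
2 = 2·1 + 0
The gcd is 1. Working backward:
1 = 7 − 3·2
1 = −3·16 + 7·7
1 = 7·151 − 66·16
1 = −66·469 + 205·151
1 = 205·1089 − 476·469
So 469·(-476) ≡ 1 (mod 1089), and -476 ≡ 613 (mod 1089).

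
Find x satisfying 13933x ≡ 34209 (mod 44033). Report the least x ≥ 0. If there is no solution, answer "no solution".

34191

First find gcd(13933, 44033):
44033 = 3*13933 + 2234
13933 = 6*2234 + 529
2234 = 4*529 + 118
529 = 4*118 + 57
118 = 2*57 + 4
57 = 14*4 + 1
4 = 4*1 + 0
gcd = 1, so a unique solution mod 44033 exists.
Back-substitute for the Bézout coefficients:
1 = 57 − 14·4
1 = −14·118 + 29·57
1 = 29·529 − 130·118
1 = −130·2234 + 549·529
1 = 549·13933 − 3424·2234
1 = −3424·44033 + 10821·13933
So 13933·(10821) ≡ 1 (mod 44033), giving 13933⁻¹ ≡ 10821.
x ≡ 13933⁻¹·34209 ≡ 10821·34209 ≡ 34191 (mod 44033).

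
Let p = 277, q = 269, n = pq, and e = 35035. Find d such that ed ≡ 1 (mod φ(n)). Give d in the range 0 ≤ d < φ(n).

48787

φ(n) = (p−1)(q−1) = 276·268 = 73968.
Need d with 35035·d ≡ 1 (mod 73968). Apply the extended Euclidean algorithm:
73968 = 2*35035 + 3898
35035 = 8*3898 + 3851
3898 = 1*3851 + 47
3851 = 81*47 + 44
47 = 1*44 + 3
44 = 14*3 + 2
3 = 1*2 + 1
2 = 2*1 + 0
Back-substitute:
1 = 3 − 2
1 = −44 + 15·3
1 = 15·47 − 16·44
1 = −16·3851 + 1311·47
1 = 1311·3898 − 1327·3851
1 = −1327·35035 + 11927·3898
1 = 11927·73968 − 25181·35035
So 35035·(-25181) ≡ 1 (mod 73968), hence d ≡ -25181 ≡ 48787 (mod 73968).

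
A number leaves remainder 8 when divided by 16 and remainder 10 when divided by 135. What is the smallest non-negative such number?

280

Write x = 8 + 16·k. Then 16·k ≡ 10 − 8 ≡ 2 (mod 135).
Need 16⁻¹ mod 135. Extended Euclid on (135, 16):
135 = 8·16 + 7
16 = 2·7 + 2
7 = 3·2 + 1
2 = 2·1 + 0
Back-substitute:
1 = 7 − 3·2
1 = −3·16 + 7·7
1 = 7·135 − 59·16
16⁻¹ ≡ 76 (mod 135), so k ≡ 76·2 ≡ 17 (mod 135).
x = 8 + 16·17 = 280.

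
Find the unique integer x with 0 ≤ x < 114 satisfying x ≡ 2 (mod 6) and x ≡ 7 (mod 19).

Write x = 2 + 6·k. Then 6·k ≡ 7 − 2 ≡ 5 (mod 19).
Need 6⁻¹ mod 19. Extended Euclid on (19, 6):
19 = 3·6 + 1
6 = 6·1 + 0
Back-substitute:
1 = 19 − 3·6
6⁻¹ ≡ 16 (mod 19), so k ≡ 16·5 ≡ 4 (mod 19).
x = 2 + 6·4 = 26.

26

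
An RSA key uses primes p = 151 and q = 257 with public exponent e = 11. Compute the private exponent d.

3491

φ(n) = (p−1)(q−1) = 150·256 = 38400.
Need d with 11·d ≡ 1 (mod 38400). Apply the extended Euclidean algorithm:
38400 = 3490·11 + 10
11 = 1·10 + 1
10 = 10·1 + 0
Back-substitute:
1 = 11 − 10
1 = −38400 + 3491·11
So 11·3491 ≡ 1 (mod 38400), hence d = 3491.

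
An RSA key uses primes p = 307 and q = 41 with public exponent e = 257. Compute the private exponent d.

φ(n) = (p−1)(q−1) = 306·40 = 12240.
Need d with 257·d ≡ 1 (mod 12240). Apply the extended Euclidean algorithm:
12240 = 47*257 + 161
257 = 1*161 + 96
161 = 1*96 + 65
96 = 1*65 + 31
65 = 2*31 + 3
31 = 10*3 + 1
3 = 3*1 + 0
Back-substitute:
1 = 31 − 10·3
1 = −10·65 + 21·31
1 = 21·96 − 31·65
1 = −31·161 + 52·96
1 = 52·257 − 83·161
1 = −83·12240 + 3953·257
So 257·3953 ≡ 1 (mod 12240), hence d = 3953.

3953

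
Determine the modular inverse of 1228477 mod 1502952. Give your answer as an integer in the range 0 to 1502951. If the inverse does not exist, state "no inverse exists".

1107949

Extended Euclidean algorithm:
1502952 = 1×1228477 + 274475
1228477 = 4×274475 + 130577
274475 = 2×130577 + 13321
130577 = 9×13321 + 10688
13321 = 1×10688 + 2633
10688 = 4×2633 + 156
2633 = 16×156 + 137
156 = 1×137 + 19
137 = 7×19 + 4
19 = 4×4 + 3
4 = 1×3 + 1
3 = 3×1 + 0
gcd = 1, so the inverse exists. Back-substitute:
1 = 4 − 3
1 = −19 + 5·4
1 = 5·137 − 36·19
1 = −36·156 + 41·137
1 = 41·2633 − 692·156
1 = −692·10688 + 2809·2633
1 = 2809·13321 − 3501·10688
1 = −3501·130577 + 34318·13321
1 = 34318·274475 − 72137·130577
1 = −72137·1228477 + 322866·274475
1 = 322866·1502952 − 395003·1228477
Hence 1228477⁻¹ ≡ -395003 ≡ 1107949 (mod 1502952).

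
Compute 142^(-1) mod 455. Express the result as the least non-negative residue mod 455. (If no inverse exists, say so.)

Extended Euclidean algorithm:
455 = 3·142 + 29
142 = 4·29 + 26
29 = 1·26 + 3
26 = 8·3 + 2
3 = 1·2 + 1
2 = 2·1 + 0
Since gcd(142, 455) = 1, back-substitute to write 1 as a combination:
1 = 3 − 2
1 = −26 + 9·3
1 = 9·29 − 10·26
1 = −10·142 + 49·29
1 = 49·455 − 157·142
So 142·(-157) ≡ 1 (mod 455), and -157 ≡ 298 (mod 455).

298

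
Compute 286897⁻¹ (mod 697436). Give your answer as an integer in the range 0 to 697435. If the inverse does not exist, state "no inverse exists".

549033

gcd(697436, 286897) by repeated division:
697436 = 2·286897 + 123642
286897 = 2·123642 + 39613
123642 = 3·39613 + 4803
39613 = 8·4803 + 1189
4803 = 4·1189 + 47
1189 = 25·47 + 14
47 = 3·14 + 5
14 = 2·5 + 4
5 = 1·4 + 1
4 = 4·1 + 0
gcd = 1, so the inverse exists. Back-substitute:
1 = 5 − 4
1 = −14 + 3·5
1 = 3·47 − 10·14
1 = −10·1189 + 253·47
1 = 253·4803 − 1022·1189
1 = −1022·39613 + 8429·4803
1 = 8429·123642 − 26309·39613
1 = −26309·286897 + 61047·123642
1 = 61047·697436 − 148403·286897
Thus 286897·(-148403) ≡ 1 (mod 697436); reducing, -148403 mod 697436 = 549033.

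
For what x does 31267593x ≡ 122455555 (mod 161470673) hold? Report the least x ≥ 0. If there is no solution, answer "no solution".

gcd(31267593, 161470673):
161470673 = 5×31267593 + 5132708
31267593 = 6×5132708 + 471345
5132708 = 10×471345 + 419258
471345 = 1×419258 + 52087
419258 = 8×52087 + 2562
52087 = 20×2562 + 847
2562 = 3×847 + 21
847 = 40×21 + 7
21 = 3×7 + 0
gcd = 7, but 7 ∤ 122455555, so the congruence has no solution.

no solution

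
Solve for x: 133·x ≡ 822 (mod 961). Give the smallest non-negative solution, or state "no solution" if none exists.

First find gcd(133, 961):
961 = 7×133 + 30
133 = 4×30 + 13
30 = 2×13 + 4
13 = 3×4 + 1
4 = 4×1 + 0
gcd = 1, so a unique solution mod 961 exists.
Back-substitute for the Bézout coefficients:
1 = 13 − 3·4
1 = −3·30 + 7·13
1 = 7·133 − 31·30
1 = −31·961 + 224·133
So 133·(224) ≡ 1 (mod 961), giving 133⁻¹ ≡ 224.
x ≡ 133⁻¹·822 ≡ 224·822 ≡ 577 (mod 961).

577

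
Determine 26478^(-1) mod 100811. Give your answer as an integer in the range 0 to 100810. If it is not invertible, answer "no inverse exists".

Run Euclid on (100811, 26478):
100811 = 3*26478 + 21377
26478 = 1*21377 + 5101
21377 = 4*5101 + 973
5101 = 5*973 + 236
973 = 4*236 + 29
236 = 8*29 + 4
29 = 7*4 + 1
4 = 4*1 + 0
Since gcd(26478, 100811) = 1, back-substitute to write 1 as a combination:
1 = 29 − 7·4
1 = −7·236 + 57·29
1 = 57·973 − 235·236
1 = −235·5101 + 1232·973
1 = 1232·21377 − 5163·5101
1 = −5163·26478 + 6395·21377
1 = 6395·100811 − 24348·26478
Hence 26478⁻¹ ≡ -24348 ≡ 76463 (mod 100811).

76463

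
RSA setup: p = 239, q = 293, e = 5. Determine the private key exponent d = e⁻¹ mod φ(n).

φ(n) = (p−1)(q−1) = 238·292 = 69496.
Need d with 5·d ≡ 1 (mod 69496). Apply the extended Euclidean algorithm:
69496 = 13899*5 + 1
5 = 5*1 + 0
Back-substitute:
1 = 69496 − 13899·5
So 5·(-13899) ≡ 1 (mod 69496), hence d ≡ -13899 ≡ 55597 (mod 69496).

55597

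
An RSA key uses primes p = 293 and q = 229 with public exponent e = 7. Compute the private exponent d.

9511

φ(n) = (p−1)(q−1) = 292·228 = 66576.
Need d with 7·d ≡ 1 (mod 66576). Apply the extended Euclidean algorithm:
66576 = 9510×7 + 6
7 = 1×6 + 1
6 = 6×1 + 0
Back-substitute:
1 = 7 − 6
1 = −66576 + 9511·7
So 7·9511 ≡ 1 (mod 66576), hence d = 9511.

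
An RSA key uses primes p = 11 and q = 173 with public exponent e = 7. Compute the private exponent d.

983

φ(n) = (p−1)(q−1) = 10·172 = 1720.
Need d with 7·d ≡ 1 (mod 1720). Apply the extended Euclidean algorithm:
1720 = 245×7 + 5
7 = 1×5 + 2
5 = 2×2 + 1
2 = 2×1 + 0
Back-substitute:
1 = 5 − 2·2
1 = −2·7 + 3·5
1 = 3·1720 − 737·7
So 7·(-737) ≡ 1 (mod 1720), hence d ≡ -737 ≡ 983 (mod 1720).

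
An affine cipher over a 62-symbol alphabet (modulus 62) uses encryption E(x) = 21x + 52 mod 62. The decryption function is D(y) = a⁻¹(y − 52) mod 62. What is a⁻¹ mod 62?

3

Run Euclid on (62, 21):
62 = 2·21 + 20
21 = 1·20 + 1
20 = 20·1 + 0
gcd = 1, so the inverse exists. Back-substitute:
1 = 21 − 20
1 = −62 + 3·21
So 21·3 ≡ 1 (mod 62).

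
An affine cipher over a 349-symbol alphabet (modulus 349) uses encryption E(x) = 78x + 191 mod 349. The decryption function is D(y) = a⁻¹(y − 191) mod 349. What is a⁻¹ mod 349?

264

gcd(349, 78) by repeated division:
349 = 4×78 + 37
78 = 2×37 + 4
37 = 9×4 + 1
4 = 4×1 + 0
Since gcd(78, 349) = 1, back-substitute to write 1 as a combination:
1 = 37 − 9·4
1 = −9·78 + 19·37
1 = 19·349 − 85·78
So 78·(-85) ≡ 1 (mod 349), and -85 ≡ 264 (mod 349).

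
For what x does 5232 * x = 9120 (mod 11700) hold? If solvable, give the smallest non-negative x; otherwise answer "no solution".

610

First find gcd(5232, 11700):
11700 = 2·5232 + 1236
5232 = 4·1236 + 288
1236 = 4·288 + 84
288 = 3·84 + 36
84 = 2·36 + 12
36 = 3·12 + 0
gcd = 12 and 12 | 9120, so solutions exist. Divide through by 12: 436x ≡ 760 (mod 975).
Now find 436⁻¹ mod 975:
975 = 2*436 + 103
436 = 4*103 + 24
103 = 4*24 + 7
24 = 3*7 + 3
7 = 2*3 + 1
3 = 3*1 + 0
Back-substitute:
1 = 7 − 2·3
1 = −2·24 + 7·7
1 = 7·103 − 30·24
1 = −30·436 + 127·103
1 = 127·975 − 284·436
So 436·(-284) ≡ 1 (mod 975), i.e. 436⁻¹ ≡ 691.
Then x ≡ 691·760 ≡ 610 (mod 975); the smallest non-negative solution is x = 610.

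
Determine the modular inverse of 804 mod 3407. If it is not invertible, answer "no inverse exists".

767

gcd(3407, 804) by repeated division:
3407 = 4×804 + 191
804 = 4×191 + 40
191 = 4×40 + 31
40 = 1×31 + 9
31 = 3×9 + 4
9 = 2×4 + 1
4 = 4×1 + 0
Since gcd(804, 3407) = 1, back-substitute to write 1 as a combination:
1 = 9 − 2·4
1 = −2·31 + 7·9
1 = 7·40 − 9·31
1 = −9·191 + 43·40
1 = 43·804 − 181·191
1 = −181·3407 + 767·804
So 804·767 ≡ 1 (mod 3407).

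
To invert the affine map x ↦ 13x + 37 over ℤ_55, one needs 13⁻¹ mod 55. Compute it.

Run Euclid on (55, 13):
55 = 4*13 + 3
13 = 4*3 + 1
3 = 3*1 + 0
gcd = 1, so the inverse exists. Back-substitute:
1 = 13 − 4·3
1 = −4·55 + 17·13
So 13·17 ≡ 1 (mod 55).

17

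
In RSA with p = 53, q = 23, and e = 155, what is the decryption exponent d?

155

φ(n) = (p−1)(q−1) = 52·22 = 1144.
Need d with 155·d ≡ 1 (mod 1144). Apply the extended Euclidean algorithm:
1144 = 7*155 + 59
155 = 2*59 + 37
59 = 1*37 + 22
37 = 1*22 + 15
22 = 1*15 + 7
15 = 2*7 + 1
7 = 7*1 + 0
Back-substitute:
1 = 15 − 2·7
1 = −2·22 + 3·15
1 = 3·37 − 5·22
1 = −5·59 + 8·37
1 = 8·155 − 21·59
1 = −21·1144 + 155·155
So 155·155 ≡ 1 (mod 1144), hence d = 155.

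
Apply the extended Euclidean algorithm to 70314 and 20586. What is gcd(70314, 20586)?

6

Repeated division:
70314 = 3×20586 + 8556
20586 = 2×8556 + 3474
8556 = 2×3474 + 1608
3474 = 2×1608 + 258
1608 = 6×258 + 60
258 = 4×60 + 18
60 = 3×18 + 6
18 = 3×6 + 0
gcd(70314, 20586) = 6.
Working backward:
6 = 60 − 3·18
6 = −3·258 + 13·60
6 = 13·1608 − 81·258
6 = −81·3474 + 175·1608
6 = 175·8556 − 431·3474
6 = −431·20586 + 1037·8556
6 = 1037·70314 − 3542·20586
So 6 = (1037)·70314 + (-3542)·20586.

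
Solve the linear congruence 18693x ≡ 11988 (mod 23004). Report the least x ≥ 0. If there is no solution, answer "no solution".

216

First find gcd(18693, 23004):
23004 = 1·18693 + 4311
18693 = 4·4311 + 1449
4311 = 2·1449 + 1413
1449 = 1·1413 + 36
1413 = 39·36 + 9
36 = 4·9 + 0
gcd = 9 and 9 | 11988, so solutions exist. Divide through by 9: 2077x ≡ 1332 (mod 2556).
Now find 2077⁻¹ mod 2556:
2556 = 1×2077 + 479
2077 = 4×479 + 161
479 = 2×161 + 157
161 = 1×157 + 4
157 = 39×4 + 1
4 = 4×1 + 0
Back-substitute:
1 = 157 − 39·4
1 = −39·161 + 40·157
1 = 40·479 − 119·161
1 = −119·2077 + 516·479
1 = 516·2556 − 635·2077
So 2077·(-635) ≡ 1 (mod 2556), i.e. 2077⁻¹ ≡ 1921.
Then x ≡ 1921·1332 ≡ 216 (mod 2556); the smallest non-negative solution is x = 216.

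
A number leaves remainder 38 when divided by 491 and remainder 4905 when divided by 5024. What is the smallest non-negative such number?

2235561

Write x = 38 + 491·k. Then 491·k ≡ 4905 − 38 ≡ 4867 (mod 5024).
Need 491⁻¹ mod 5024. Extended Euclid on (5024, 491):
5024 = 10·491 + 114
491 = 4·114 + 35
114 = 3·35 + 9
35 = 3·9 + 8
9 = 1·8 + 1
8 = 8·1 + 0
Back-substitute:
1 = 9 − 8
1 = −35 + 4·9
1 = 4·114 − 13·35
1 = −13·491 + 56·114
1 = 56·5024 − 573·491
491⁻¹ ≡ 4451 (mod 5024), so k ≡ 4451·4867 ≡ 4553 (mod 5024).
x = 38 + 491·4553 = 2235561.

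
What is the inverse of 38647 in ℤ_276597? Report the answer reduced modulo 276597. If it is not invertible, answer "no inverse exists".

8524

Run Euclid on (276597, 38647):
276597 = 7×38647 + 6068
38647 = 6×6068 + 2239
6068 = 2×2239 + 1590
2239 = 1×1590 + 649
1590 = 2×649 + 292
649 = 2×292 + 65
292 = 4×65 + 32
65 = 2×32 + 1
32 = 32×1 + 0
Since gcd(38647, 276597) = 1, back-substitute to write 1 as a combination:
1 = 65 − 2·32
1 = −2·292 + 9·65
1 = 9·649 − 20·292
1 = −20·1590 + 49·649
1 = 49·2239 − 69·1590
1 = −69·6068 + 187·2239
1 = 187·38647 − 1191·6068
1 = −1191·276597 + 8524·38647
So 38647·8524 ≡ 1 (mod 276597).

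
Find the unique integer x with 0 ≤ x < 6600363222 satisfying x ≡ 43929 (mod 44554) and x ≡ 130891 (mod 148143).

6587753815

Write x = 43929 + 44554·k. Then 44554·k ≡ 130891 − 43929 ≡ 86962 (mod 148143).
Need 44554⁻¹ mod 148143. Extended Euclid on (148143, 44554):
148143 = 3·44554 + 14481
44554 = 3·14481 + 1111
14481 = 13·1111 + 38
1111 = 29·38 + 9
38 = 4·9 + 2
9 = 4·2 + 1
2 = 2·1 + 0
Back-substitute:
1 = 9 − 4·2
1 = −4·38 + 17·9
1 = 17·1111 − 497·38
1 = −497·14481 + 6478·1111
1 = 6478·44554 − 19931·14481
1 = −19931·148143 + 66271·44554
44554⁻¹ ≡ 66271 (mod 148143), so k ≡ 66271·86962 ≡ 147859 (mod 148143).
x = 43929 + 44554·147859 = 6587753815.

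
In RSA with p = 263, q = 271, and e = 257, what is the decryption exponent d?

46793

φ(n) = (p−1)(q−1) = 262·270 = 70740.
Need d with 257·d ≡ 1 (mod 70740). Apply the extended Euclidean algorithm:
70740 = 275*257 + 65
257 = 3*65 + 62
65 = 1*62 + 3
62 = 20*3 + 2
3 = 1*2 + 1
2 = 2*1 + 0
Back-substitute:
1 = 3 − 2
1 = −62 + 21·3
1 = 21·65 − 22·62
1 = −22·257 + 87·65
1 = 87·70740 − 23947·257
So 257·(-23947) ≡ 1 (mod 70740), hence d ≡ -23947 ≡ 46793 (mod 70740).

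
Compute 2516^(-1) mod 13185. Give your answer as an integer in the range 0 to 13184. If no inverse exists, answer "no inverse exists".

Extended Euclidean algorithm:
13185 = 5·2516 + 605
2516 = 4·605 + 96
605 = 6·96 + 29
96 = 3·29 + 9
29 = 3·9 + 2
9 = 4·2 + 1
2 = 2·1 + 0
The gcd is 1. Working backward:
1 = 9 − 4·2
1 = −4·29 + 13·9
1 = 13·96 − 43·29
1 = −43·605 + 271·96
1 = 271·2516 − 1127·605
1 = −1127·13185 + 5906·2516
So 2516·5906 ≡ 1 (mod 13185).

5906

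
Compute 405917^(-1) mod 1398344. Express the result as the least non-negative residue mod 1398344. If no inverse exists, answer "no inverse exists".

gcd(1398344, 405917) by repeated division:
1398344 = 3×405917 + 180593
405917 = 2×180593 + 44731
180593 = 4×44731 + 1669
44731 = 26×1669 + 1337
1669 = 1×1337 + 332
1337 = 4×332 + 9
332 = 36×9 + 8
9 = 1×8 + 1
8 = 8×1 + 0
The gcd is 1. Working backward:
1 = 9 − 8
1 = −332 + 37·9
1 = 37·1337 − 149·332
1 = −149·1669 + 186·1337
1 = 186·44731 − 4985·1669
1 = −4985·180593 + 20126·44731
1 = 20126·405917 − 45237·180593
1 = −45237·1398344 + 155837·405917
So 405917·155837 ≡ 1 (mod 1398344).

155837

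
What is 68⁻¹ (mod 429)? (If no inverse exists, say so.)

347

Extended Euclidean algorithm:
429 = 6·68 + 21
68 = 3·21 + 5
21 = 4·5 + 1
5 = 5·1 + 0
The gcd is 1. Working backward:
1 = 21 − 4·5
1 = −4·68 + 13·21
1 = 13·429 − 82·68
So 68·(-82) ≡ 1 (mod 429), and -82 ≡ 347 (mod 429).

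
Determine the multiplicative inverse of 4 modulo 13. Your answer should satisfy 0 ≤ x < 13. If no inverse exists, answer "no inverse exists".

Extended Euclidean algorithm:
13 = 3*4 + 1
4 = 4*1 + 0
The gcd is 1. Working backward:
1 = 13 − 3·4
So 4·(-3) ≡ 1 (mod 13), and -3 ≡ 10 (mod 13).

10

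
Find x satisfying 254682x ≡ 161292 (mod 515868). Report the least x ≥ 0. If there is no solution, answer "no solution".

52140

First find gcd(254682, 515868):
515868 = 2×254682 + 6504
254682 = 39×6504 + 1026
6504 = 6×1026 + 348
1026 = 2×348 + 330
348 = 1×330 + 18
330 = 18×18 + 6
18 = 3×6 + 0
gcd = 6 and 6 | 161292, so solutions exist. Divide through by 6: 42447x ≡ 26882 (mod 85978).
Now find 42447⁻¹ mod 85978:
85978 = 2·42447 + 1084
42447 = 39·1084 + 171
1084 = 6·171 + 58
171 = 2·58 + 55
58 = 1·55 + 3
55 = 18·3 + 1
3 = 3·1 + 0
Back-substitute:
1 = 55 − 18·3
1 = −18·58 + 19·55
1 = 19·171 − 56·58
1 = −56·1084 + 355·171
1 = 355·42447 − 13901·1084
1 = −13901·85978 + 28157·42447
So 42447⁻¹ ≡ 28157 (mod 85978).
Then x ≡ 28157·26882 ≡ 52140 (mod 85978); the smallest non-negative solution is x = 52140.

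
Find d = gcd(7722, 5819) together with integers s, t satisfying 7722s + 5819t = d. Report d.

11

Apply Euclid's algorithm to 7722 and 5819:
7722 = 1×5819 + 1903
5819 = 3×1903 + 110
1903 = 17×110 + 33
110 = 3×33 + 11
33 = 3×11 + 0
gcd(7722, 5819) = 11.
Express as a combination:
11 = 110 − 3·33
11 = −3·1903 + 52·110
11 = 52·5819 − 159·1903
11 = −159·7722 + 211·5819
So 11 = (-159)·7722 + (211)·5819.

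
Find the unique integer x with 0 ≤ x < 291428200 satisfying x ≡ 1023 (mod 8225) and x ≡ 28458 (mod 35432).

Write x = 1023 + 8225·k. Then 8225·k ≡ 28458 − 1023 ≡ 27435 (mod 35432).
Need 8225⁻¹ mod 35432. Extended Euclid on (35432, 8225):
35432 = 4·8225 + 2532
8225 = 3·2532 + 629
2532 = 4·629 + 16
629 = 39·16 + 5
16 = 3·5 + 1
5 = 5·1 + 0
Back-substitute:
1 = 16 − 3·5
1 = −3·629 + 118·16
1 = 118·2532 − 475·629
1 = −475·8225 + 1543·2532
1 = 1543·35432 − 6647·8225
8225⁻¹ ≡ 28785 (mod 35432), so k ≡ 28785·27435 ≡ 8059 (mod 35432).
x = 1023 + 8225·8059 = 66286298.

66286298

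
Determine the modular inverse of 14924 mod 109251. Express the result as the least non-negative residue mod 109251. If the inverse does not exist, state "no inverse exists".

Run Euclid on (109251, 14924):
109251 = 7×14924 + 4783
14924 = 3×4783 + 575
4783 = 8×575 + 183
575 = 3×183 + 26
183 = 7×26 + 1
26 = 26×1 + 0
The gcd is 1. Working backward:
1 = 183 − 7·26
1 = −7·575 + 22·183
1 = 22·4783 − 183·575
1 = −183·14924 + 571·4783
1 = 571·109251 − 4180·14924
Hence 14924⁻¹ ≡ -4180 ≡ 105071 (mod 109251).

105071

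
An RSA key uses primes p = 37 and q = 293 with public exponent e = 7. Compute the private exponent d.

φ(n) = (p−1)(q−1) = 36·292 = 10512.
Need d with 7·d ≡ 1 (mod 10512). Apply the extended Euclidean algorithm:
10512 = 1501*7 + 5
7 = 1*5 + 2
5 = 2*2 + 1
2 = 2*1 + 0
Back-substitute:
1 = 5 − 2·2
1 = −2·7 + 3·5
1 = 3·10512 − 4505·7
So 7·(-4505) ≡ 1 (mod 10512), hence d ≡ -4505 ≡ 6007 (mod 10512).

6007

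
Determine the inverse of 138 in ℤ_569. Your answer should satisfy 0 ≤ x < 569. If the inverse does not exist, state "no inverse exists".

301

gcd(569, 138) by repeated division:
569 = 4·138 + 17
138 = 8·17 + 2
17 = 8·2 + 1
2 = 2·1 + 0
gcd = 1, so the inverse exists. Back-substitute:
1 = 17 − 8·2
1 = −8·138 + 65·17
1 = 65·569 − 268·138
Thus 138·(-268) ≡ 1 (mod 569); reducing, -268 mod 569 = 301.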